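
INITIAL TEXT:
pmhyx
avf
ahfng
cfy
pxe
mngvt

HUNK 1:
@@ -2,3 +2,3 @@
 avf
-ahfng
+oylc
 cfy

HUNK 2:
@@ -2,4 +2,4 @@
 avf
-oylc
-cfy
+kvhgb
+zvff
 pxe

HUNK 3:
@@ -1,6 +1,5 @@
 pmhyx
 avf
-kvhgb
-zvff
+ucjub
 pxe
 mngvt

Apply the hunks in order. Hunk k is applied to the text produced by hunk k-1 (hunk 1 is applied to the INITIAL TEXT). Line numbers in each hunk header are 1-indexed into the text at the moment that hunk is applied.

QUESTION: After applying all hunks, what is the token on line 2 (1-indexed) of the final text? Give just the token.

Hunk 1: at line 2 remove [ahfng] add [oylc] -> 6 lines: pmhyx avf oylc cfy pxe mngvt
Hunk 2: at line 2 remove [oylc,cfy] add [kvhgb,zvff] -> 6 lines: pmhyx avf kvhgb zvff pxe mngvt
Hunk 3: at line 1 remove [kvhgb,zvff] add [ucjub] -> 5 lines: pmhyx avf ucjub pxe mngvt
Final line 2: avf

Answer: avf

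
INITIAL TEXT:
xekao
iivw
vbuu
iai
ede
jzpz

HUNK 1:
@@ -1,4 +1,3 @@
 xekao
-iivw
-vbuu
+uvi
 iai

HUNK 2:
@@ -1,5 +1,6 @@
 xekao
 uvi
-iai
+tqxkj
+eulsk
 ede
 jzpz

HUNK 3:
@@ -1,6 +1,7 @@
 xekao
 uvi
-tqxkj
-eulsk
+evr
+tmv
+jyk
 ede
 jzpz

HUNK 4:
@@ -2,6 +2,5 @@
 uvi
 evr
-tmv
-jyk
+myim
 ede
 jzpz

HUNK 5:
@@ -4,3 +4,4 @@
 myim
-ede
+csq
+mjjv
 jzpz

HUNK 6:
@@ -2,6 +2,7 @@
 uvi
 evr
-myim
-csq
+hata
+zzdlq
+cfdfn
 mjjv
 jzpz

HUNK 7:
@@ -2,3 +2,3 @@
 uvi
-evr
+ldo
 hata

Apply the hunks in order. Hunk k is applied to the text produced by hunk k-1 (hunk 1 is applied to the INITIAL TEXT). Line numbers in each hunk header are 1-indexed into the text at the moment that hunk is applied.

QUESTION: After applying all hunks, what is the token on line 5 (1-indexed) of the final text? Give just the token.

Hunk 1: at line 1 remove [iivw,vbuu] add [uvi] -> 5 lines: xekao uvi iai ede jzpz
Hunk 2: at line 1 remove [iai] add [tqxkj,eulsk] -> 6 lines: xekao uvi tqxkj eulsk ede jzpz
Hunk 3: at line 1 remove [tqxkj,eulsk] add [evr,tmv,jyk] -> 7 lines: xekao uvi evr tmv jyk ede jzpz
Hunk 4: at line 2 remove [tmv,jyk] add [myim] -> 6 lines: xekao uvi evr myim ede jzpz
Hunk 5: at line 4 remove [ede] add [csq,mjjv] -> 7 lines: xekao uvi evr myim csq mjjv jzpz
Hunk 6: at line 2 remove [myim,csq] add [hata,zzdlq,cfdfn] -> 8 lines: xekao uvi evr hata zzdlq cfdfn mjjv jzpz
Hunk 7: at line 2 remove [evr] add [ldo] -> 8 lines: xekao uvi ldo hata zzdlq cfdfn mjjv jzpz
Final line 5: zzdlq

Answer: zzdlq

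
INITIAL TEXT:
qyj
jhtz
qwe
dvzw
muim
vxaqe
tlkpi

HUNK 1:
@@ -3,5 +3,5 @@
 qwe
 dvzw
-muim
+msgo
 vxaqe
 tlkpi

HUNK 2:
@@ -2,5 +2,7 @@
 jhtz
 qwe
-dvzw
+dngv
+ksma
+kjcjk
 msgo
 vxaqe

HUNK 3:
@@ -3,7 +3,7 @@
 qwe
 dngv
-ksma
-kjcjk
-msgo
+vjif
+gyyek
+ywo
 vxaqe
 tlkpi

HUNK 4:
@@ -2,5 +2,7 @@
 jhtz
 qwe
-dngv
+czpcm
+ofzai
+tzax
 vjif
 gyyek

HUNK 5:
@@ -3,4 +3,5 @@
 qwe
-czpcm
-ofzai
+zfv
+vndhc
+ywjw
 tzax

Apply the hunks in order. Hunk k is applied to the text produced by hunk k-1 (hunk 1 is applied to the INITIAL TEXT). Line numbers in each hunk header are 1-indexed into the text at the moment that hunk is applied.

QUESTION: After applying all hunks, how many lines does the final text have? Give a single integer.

Answer: 12

Derivation:
Hunk 1: at line 3 remove [muim] add [msgo] -> 7 lines: qyj jhtz qwe dvzw msgo vxaqe tlkpi
Hunk 2: at line 2 remove [dvzw] add [dngv,ksma,kjcjk] -> 9 lines: qyj jhtz qwe dngv ksma kjcjk msgo vxaqe tlkpi
Hunk 3: at line 3 remove [ksma,kjcjk,msgo] add [vjif,gyyek,ywo] -> 9 lines: qyj jhtz qwe dngv vjif gyyek ywo vxaqe tlkpi
Hunk 4: at line 2 remove [dngv] add [czpcm,ofzai,tzax] -> 11 lines: qyj jhtz qwe czpcm ofzai tzax vjif gyyek ywo vxaqe tlkpi
Hunk 5: at line 3 remove [czpcm,ofzai] add [zfv,vndhc,ywjw] -> 12 lines: qyj jhtz qwe zfv vndhc ywjw tzax vjif gyyek ywo vxaqe tlkpi
Final line count: 12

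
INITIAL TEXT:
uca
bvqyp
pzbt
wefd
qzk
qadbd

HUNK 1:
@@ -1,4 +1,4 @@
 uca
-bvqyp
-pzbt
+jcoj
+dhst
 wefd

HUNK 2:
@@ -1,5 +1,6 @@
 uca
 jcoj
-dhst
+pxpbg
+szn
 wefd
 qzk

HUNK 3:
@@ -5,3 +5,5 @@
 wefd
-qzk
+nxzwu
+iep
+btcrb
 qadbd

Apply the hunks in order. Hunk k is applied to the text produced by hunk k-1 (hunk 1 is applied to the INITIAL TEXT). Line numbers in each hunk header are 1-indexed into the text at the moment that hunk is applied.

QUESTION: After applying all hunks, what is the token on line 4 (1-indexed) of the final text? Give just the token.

Hunk 1: at line 1 remove [bvqyp,pzbt] add [jcoj,dhst] -> 6 lines: uca jcoj dhst wefd qzk qadbd
Hunk 2: at line 1 remove [dhst] add [pxpbg,szn] -> 7 lines: uca jcoj pxpbg szn wefd qzk qadbd
Hunk 3: at line 5 remove [qzk] add [nxzwu,iep,btcrb] -> 9 lines: uca jcoj pxpbg szn wefd nxzwu iep btcrb qadbd
Final line 4: szn

Answer: szn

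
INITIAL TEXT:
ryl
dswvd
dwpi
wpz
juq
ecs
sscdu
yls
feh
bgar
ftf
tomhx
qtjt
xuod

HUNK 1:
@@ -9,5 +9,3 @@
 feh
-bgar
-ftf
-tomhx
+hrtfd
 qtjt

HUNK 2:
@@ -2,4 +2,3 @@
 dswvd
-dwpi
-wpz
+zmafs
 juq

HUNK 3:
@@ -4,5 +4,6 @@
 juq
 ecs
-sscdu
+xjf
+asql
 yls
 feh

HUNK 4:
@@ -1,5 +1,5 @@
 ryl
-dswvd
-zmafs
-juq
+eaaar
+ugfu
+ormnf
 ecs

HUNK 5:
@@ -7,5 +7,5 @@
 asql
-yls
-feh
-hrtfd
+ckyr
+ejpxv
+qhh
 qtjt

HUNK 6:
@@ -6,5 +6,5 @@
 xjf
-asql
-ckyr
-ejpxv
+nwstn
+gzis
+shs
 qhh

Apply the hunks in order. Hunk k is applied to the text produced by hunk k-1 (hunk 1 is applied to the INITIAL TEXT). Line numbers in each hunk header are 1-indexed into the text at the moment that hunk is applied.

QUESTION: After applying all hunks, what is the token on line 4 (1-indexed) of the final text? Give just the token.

Hunk 1: at line 9 remove [bgar,ftf,tomhx] add [hrtfd] -> 12 lines: ryl dswvd dwpi wpz juq ecs sscdu yls feh hrtfd qtjt xuod
Hunk 2: at line 2 remove [dwpi,wpz] add [zmafs] -> 11 lines: ryl dswvd zmafs juq ecs sscdu yls feh hrtfd qtjt xuod
Hunk 3: at line 4 remove [sscdu] add [xjf,asql] -> 12 lines: ryl dswvd zmafs juq ecs xjf asql yls feh hrtfd qtjt xuod
Hunk 4: at line 1 remove [dswvd,zmafs,juq] add [eaaar,ugfu,ormnf] -> 12 lines: ryl eaaar ugfu ormnf ecs xjf asql yls feh hrtfd qtjt xuod
Hunk 5: at line 7 remove [yls,feh,hrtfd] add [ckyr,ejpxv,qhh] -> 12 lines: ryl eaaar ugfu ormnf ecs xjf asql ckyr ejpxv qhh qtjt xuod
Hunk 6: at line 6 remove [asql,ckyr,ejpxv] add [nwstn,gzis,shs] -> 12 lines: ryl eaaar ugfu ormnf ecs xjf nwstn gzis shs qhh qtjt xuod
Final line 4: ormnf

Answer: ormnf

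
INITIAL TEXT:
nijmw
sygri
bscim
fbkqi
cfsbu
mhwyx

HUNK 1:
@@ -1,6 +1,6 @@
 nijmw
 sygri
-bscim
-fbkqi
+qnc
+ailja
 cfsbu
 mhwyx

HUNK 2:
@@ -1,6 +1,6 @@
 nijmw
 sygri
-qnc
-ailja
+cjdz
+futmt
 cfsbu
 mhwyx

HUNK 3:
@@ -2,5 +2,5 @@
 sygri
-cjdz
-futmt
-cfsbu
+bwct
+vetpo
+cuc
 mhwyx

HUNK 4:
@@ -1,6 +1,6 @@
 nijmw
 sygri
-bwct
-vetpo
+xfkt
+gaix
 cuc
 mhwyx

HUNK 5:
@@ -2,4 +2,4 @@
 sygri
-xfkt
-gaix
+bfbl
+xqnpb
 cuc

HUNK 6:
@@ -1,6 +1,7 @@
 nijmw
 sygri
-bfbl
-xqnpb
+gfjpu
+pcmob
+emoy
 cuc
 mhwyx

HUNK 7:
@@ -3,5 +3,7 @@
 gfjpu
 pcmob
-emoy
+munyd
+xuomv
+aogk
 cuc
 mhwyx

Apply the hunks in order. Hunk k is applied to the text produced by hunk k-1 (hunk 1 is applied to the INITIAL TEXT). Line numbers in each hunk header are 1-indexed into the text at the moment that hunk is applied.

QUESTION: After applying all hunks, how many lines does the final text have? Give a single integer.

Hunk 1: at line 1 remove [bscim,fbkqi] add [qnc,ailja] -> 6 lines: nijmw sygri qnc ailja cfsbu mhwyx
Hunk 2: at line 1 remove [qnc,ailja] add [cjdz,futmt] -> 6 lines: nijmw sygri cjdz futmt cfsbu mhwyx
Hunk 3: at line 2 remove [cjdz,futmt,cfsbu] add [bwct,vetpo,cuc] -> 6 lines: nijmw sygri bwct vetpo cuc mhwyx
Hunk 4: at line 1 remove [bwct,vetpo] add [xfkt,gaix] -> 6 lines: nijmw sygri xfkt gaix cuc mhwyx
Hunk 5: at line 2 remove [xfkt,gaix] add [bfbl,xqnpb] -> 6 lines: nijmw sygri bfbl xqnpb cuc mhwyx
Hunk 6: at line 1 remove [bfbl,xqnpb] add [gfjpu,pcmob,emoy] -> 7 lines: nijmw sygri gfjpu pcmob emoy cuc mhwyx
Hunk 7: at line 3 remove [emoy] add [munyd,xuomv,aogk] -> 9 lines: nijmw sygri gfjpu pcmob munyd xuomv aogk cuc mhwyx
Final line count: 9

Answer: 9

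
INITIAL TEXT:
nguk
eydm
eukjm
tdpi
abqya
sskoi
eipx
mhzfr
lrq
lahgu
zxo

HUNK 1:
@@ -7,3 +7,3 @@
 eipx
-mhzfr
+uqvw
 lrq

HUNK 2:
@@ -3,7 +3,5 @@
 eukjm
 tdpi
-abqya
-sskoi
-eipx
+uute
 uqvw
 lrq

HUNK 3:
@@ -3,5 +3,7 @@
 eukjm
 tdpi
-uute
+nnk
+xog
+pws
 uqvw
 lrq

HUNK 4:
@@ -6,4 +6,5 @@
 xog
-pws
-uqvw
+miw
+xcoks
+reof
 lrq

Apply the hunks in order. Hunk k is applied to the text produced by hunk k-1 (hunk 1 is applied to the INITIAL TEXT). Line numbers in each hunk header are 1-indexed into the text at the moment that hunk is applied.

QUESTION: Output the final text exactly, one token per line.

Hunk 1: at line 7 remove [mhzfr] add [uqvw] -> 11 lines: nguk eydm eukjm tdpi abqya sskoi eipx uqvw lrq lahgu zxo
Hunk 2: at line 3 remove [abqya,sskoi,eipx] add [uute] -> 9 lines: nguk eydm eukjm tdpi uute uqvw lrq lahgu zxo
Hunk 3: at line 3 remove [uute] add [nnk,xog,pws] -> 11 lines: nguk eydm eukjm tdpi nnk xog pws uqvw lrq lahgu zxo
Hunk 4: at line 6 remove [pws,uqvw] add [miw,xcoks,reof] -> 12 lines: nguk eydm eukjm tdpi nnk xog miw xcoks reof lrq lahgu zxo

Answer: nguk
eydm
eukjm
tdpi
nnk
xog
miw
xcoks
reof
lrq
lahgu
zxo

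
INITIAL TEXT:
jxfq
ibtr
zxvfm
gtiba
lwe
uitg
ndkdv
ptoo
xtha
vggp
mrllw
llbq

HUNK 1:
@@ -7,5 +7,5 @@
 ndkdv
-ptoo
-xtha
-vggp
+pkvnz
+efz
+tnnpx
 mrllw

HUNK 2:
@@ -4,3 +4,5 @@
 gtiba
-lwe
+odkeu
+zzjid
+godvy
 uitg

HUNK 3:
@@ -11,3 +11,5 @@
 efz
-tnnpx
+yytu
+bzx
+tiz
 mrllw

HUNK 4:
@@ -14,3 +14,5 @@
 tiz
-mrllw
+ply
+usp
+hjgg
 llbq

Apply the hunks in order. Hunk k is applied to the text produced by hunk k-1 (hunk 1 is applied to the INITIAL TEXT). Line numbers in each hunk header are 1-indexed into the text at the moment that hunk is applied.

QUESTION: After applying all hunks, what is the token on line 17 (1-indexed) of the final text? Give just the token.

Hunk 1: at line 7 remove [ptoo,xtha,vggp] add [pkvnz,efz,tnnpx] -> 12 lines: jxfq ibtr zxvfm gtiba lwe uitg ndkdv pkvnz efz tnnpx mrllw llbq
Hunk 2: at line 4 remove [lwe] add [odkeu,zzjid,godvy] -> 14 lines: jxfq ibtr zxvfm gtiba odkeu zzjid godvy uitg ndkdv pkvnz efz tnnpx mrllw llbq
Hunk 3: at line 11 remove [tnnpx] add [yytu,bzx,tiz] -> 16 lines: jxfq ibtr zxvfm gtiba odkeu zzjid godvy uitg ndkdv pkvnz efz yytu bzx tiz mrllw llbq
Hunk 4: at line 14 remove [mrllw] add [ply,usp,hjgg] -> 18 lines: jxfq ibtr zxvfm gtiba odkeu zzjid godvy uitg ndkdv pkvnz efz yytu bzx tiz ply usp hjgg llbq
Final line 17: hjgg

Answer: hjgg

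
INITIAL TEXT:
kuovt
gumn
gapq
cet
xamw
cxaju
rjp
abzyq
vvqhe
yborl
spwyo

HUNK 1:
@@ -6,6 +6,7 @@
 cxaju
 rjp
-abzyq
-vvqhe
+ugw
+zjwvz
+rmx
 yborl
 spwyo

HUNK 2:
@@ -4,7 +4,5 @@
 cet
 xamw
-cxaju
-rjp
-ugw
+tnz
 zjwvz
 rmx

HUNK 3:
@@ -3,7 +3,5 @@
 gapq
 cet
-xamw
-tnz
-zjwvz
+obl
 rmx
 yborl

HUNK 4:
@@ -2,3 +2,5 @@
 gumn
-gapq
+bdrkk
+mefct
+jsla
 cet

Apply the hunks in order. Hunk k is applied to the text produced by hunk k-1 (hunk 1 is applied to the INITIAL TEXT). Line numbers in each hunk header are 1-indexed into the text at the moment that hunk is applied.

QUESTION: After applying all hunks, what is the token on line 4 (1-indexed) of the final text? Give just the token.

Answer: mefct

Derivation:
Hunk 1: at line 6 remove [abzyq,vvqhe] add [ugw,zjwvz,rmx] -> 12 lines: kuovt gumn gapq cet xamw cxaju rjp ugw zjwvz rmx yborl spwyo
Hunk 2: at line 4 remove [cxaju,rjp,ugw] add [tnz] -> 10 lines: kuovt gumn gapq cet xamw tnz zjwvz rmx yborl spwyo
Hunk 3: at line 3 remove [xamw,tnz,zjwvz] add [obl] -> 8 lines: kuovt gumn gapq cet obl rmx yborl spwyo
Hunk 4: at line 2 remove [gapq] add [bdrkk,mefct,jsla] -> 10 lines: kuovt gumn bdrkk mefct jsla cet obl rmx yborl spwyo
Final line 4: mefct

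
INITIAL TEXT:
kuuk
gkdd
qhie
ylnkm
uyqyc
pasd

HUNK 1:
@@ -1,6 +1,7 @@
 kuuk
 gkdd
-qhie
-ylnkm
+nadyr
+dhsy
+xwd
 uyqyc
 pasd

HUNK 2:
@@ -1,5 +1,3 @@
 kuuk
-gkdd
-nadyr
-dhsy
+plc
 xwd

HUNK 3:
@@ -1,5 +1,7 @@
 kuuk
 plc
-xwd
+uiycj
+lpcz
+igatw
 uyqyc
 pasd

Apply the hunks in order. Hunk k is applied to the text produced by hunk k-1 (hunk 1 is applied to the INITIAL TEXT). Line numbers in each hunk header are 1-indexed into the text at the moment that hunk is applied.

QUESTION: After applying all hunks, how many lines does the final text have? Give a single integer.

Answer: 7

Derivation:
Hunk 1: at line 1 remove [qhie,ylnkm] add [nadyr,dhsy,xwd] -> 7 lines: kuuk gkdd nadyr dhsy xwd uyqyc pasd
Hunk 2: at line 1 remove [gkdd,nadyr,dhsy] add [plc] -> 5 lines: kuuk plc xwd uyqyc pasd
Hunk 3: at line 1 remove [xwd] add [uiycj,lpcz,igatw] -> 7 lines: kuuk plc uiycj lpcz igatw uyqyc pasd
Final line count: 7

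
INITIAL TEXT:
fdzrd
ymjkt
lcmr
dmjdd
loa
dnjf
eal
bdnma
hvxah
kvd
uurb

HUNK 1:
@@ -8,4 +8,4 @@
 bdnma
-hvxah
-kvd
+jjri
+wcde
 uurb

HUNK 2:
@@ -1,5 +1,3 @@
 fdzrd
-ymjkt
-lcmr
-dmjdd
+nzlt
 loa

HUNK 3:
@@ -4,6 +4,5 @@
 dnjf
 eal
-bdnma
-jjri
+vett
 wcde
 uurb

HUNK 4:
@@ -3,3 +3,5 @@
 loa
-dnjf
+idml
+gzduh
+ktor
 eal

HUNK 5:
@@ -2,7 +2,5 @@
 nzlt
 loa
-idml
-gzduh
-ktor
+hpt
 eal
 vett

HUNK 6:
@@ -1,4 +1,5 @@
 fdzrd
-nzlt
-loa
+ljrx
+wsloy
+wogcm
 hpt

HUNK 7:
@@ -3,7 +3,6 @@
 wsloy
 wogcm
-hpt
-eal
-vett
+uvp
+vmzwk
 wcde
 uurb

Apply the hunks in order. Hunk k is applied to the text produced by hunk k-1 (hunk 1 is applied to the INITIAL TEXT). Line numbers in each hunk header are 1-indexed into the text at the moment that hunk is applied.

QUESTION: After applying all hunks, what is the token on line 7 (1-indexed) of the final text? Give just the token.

Answer: wcde

Derivation:
Hunk 1: at line 8 remove [hvxah,kvd] add [jjri,wcde] -> 11 lines: fdzrd ymjkt lcmr dmjdd loa dnjf eal bdnma jjri wcde uurb
Hunk 2: at line 1 remove [ymjkt,lcmr,dmjdd] add [nzlt] -> 9 lines: fdzrd nzlt loa dnjf eal bdnma jjri wcde uurb
Hunk 3: at line 4 remove [bdnma,jjri] add [vett] -> 8 lines: fdzrd nzlt loa dnjf eal vett wcde uurb
Hunk 4: at line 3 remove [dnjf] add [idml,gzduh,ktor] -> 10 lines: fdzrd nzlt loa idml gzduh ktor eal vett wcde uurb
Hunk 5: at line 2 remove [idml,gzduh,ktor] add [hpt] -> 8 lines: fdzrd nzlt loa hpt eal vett wcde uurb
Hunk 6: at line 1 remove [nzlt,loa] add [ljrx,wsloy,wogcm] -> 9 lines: fdzrd ljrx wsloy wogcm hpt eal vett wcde uurb
Hunk 7: at line 3 remove [hpt,eal,vett] add [uvp,vmzwk] -> 8 lines: fdzrd ljrx wsloy wogcm uvp vmzwk wcde uurb
Final line 7: wcde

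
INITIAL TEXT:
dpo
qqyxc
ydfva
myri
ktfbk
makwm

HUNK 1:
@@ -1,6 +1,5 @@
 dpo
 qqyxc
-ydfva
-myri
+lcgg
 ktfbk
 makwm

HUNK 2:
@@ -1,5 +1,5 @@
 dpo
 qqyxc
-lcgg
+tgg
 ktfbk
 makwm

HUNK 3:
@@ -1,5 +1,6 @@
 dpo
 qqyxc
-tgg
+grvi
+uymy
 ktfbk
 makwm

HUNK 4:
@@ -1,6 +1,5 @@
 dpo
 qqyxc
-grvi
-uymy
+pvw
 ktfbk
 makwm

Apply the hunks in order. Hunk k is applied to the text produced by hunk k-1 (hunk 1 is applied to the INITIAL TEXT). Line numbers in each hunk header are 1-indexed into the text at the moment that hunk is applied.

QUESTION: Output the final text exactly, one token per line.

Answer: dpo
qqyxc
pvw
ktfbk
makwm

Derivation:
Hunk 1: at line 1 remove [ydfva,myri] add [lcgg] -> 5 lines: dpo qqyxc lcgg ktfbk makwm
Hunk 2: at line 1 remove [lcgg] add [tgg] -> 5 lines: dpo qqyxc tgg ktfbk makwm
Hunk 3: at line 1 remove [tgg] add [grvi,uymy] -> 6 lines: dpo qqyxc grvi uymy ktfbk makwm
Hunk 4: at line 1 remove [grvi,uymy] add [pvw] -> 5 lines: dpo qqyxc pvw ktfbk makwm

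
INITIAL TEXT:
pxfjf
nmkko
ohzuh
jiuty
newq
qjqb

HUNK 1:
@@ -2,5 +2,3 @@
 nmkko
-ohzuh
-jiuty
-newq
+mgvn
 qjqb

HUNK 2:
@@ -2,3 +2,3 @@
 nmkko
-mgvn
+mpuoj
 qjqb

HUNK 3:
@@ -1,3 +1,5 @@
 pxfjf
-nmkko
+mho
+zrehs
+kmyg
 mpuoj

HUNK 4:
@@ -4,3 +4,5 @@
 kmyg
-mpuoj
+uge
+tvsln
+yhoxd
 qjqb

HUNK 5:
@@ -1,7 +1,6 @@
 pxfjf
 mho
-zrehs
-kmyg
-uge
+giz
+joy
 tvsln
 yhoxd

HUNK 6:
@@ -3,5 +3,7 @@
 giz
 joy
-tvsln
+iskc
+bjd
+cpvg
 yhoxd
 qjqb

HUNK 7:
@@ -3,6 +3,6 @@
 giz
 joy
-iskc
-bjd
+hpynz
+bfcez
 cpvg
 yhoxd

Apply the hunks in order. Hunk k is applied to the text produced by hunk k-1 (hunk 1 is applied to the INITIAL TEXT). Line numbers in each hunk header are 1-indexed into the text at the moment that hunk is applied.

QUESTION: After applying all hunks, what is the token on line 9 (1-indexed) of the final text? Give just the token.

Hunk 1: at line 2 remove [ohzuh,jiuty,newq] add [mgvn] -> 4 lines: pxfjf nmkko mgvn qjqb
Hunk 2: at line 2 remove [mgvn] add [mpuoj] -> 4 lines: pxfjf nmkko mpuoj qjqb
Hunk 3: at line 1 remove [nmkko] add [mho,zrehs,kmyg] -> 6 lines: pxfjf mho zrehs kmyg mpuoj qjqb
Hunk 4: at line 4 remove [mpuoj] add [uge,tvsln,yhoxd] -> 8 lines: pxfjf mho zrehs kmyg uge tvsln yhoxd qjqb
Hunk 5: at line 1 remove [zrehs,kmyg,uge] add [giz,joy] -> 7 lines: pxfjf mho giz joy tvsln yhoxd qjqb
Hunk 6: at line 3 remove [tvsln] add [iskc,bjd,cpvg] -> 9 lines: pxfjf mho giz joy iskc bjd cpvg yhoxd qjqb
Hunk 7: at line 3 remove [iskc,bjd] add [hpynz,bfcez] -> 9 lines: pxfjf mho giz joy hpynz bfcez cpvg yhoxd qjqb
Final line 9: qjqb

Answer: qjqb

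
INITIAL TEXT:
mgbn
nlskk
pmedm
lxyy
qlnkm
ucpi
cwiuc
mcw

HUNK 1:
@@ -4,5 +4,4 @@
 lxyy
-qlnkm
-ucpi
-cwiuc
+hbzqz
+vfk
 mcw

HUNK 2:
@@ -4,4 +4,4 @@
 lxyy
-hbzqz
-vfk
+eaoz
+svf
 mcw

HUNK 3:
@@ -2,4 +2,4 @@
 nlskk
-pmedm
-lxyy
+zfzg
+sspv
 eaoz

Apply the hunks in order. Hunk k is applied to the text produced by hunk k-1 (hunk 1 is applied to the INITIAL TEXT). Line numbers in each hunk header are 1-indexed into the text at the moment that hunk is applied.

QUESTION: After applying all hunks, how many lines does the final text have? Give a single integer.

Answer: 7

Derivation:
Hunk 1: at line 4 remove [qlnkm,ucpi,cwiuc] add [hbzqz,vfk] -> 7 lines: mgbn nlskk pmedm lxyy hbzqz vfk mcw
Hunk 2: at line 4 remove [hbzqz,vfk] add [eaoz,svf] -> 7 lines: mgbn nlskk pmedm lxyy eaoz svf mcw
Hunk 3: at line 2 remove [pmedm,lxyy] add [zfzg,sspv] -> 7 lines: mgbn nlskk zfzg sspv eaoz svf mcw
Final line count: 7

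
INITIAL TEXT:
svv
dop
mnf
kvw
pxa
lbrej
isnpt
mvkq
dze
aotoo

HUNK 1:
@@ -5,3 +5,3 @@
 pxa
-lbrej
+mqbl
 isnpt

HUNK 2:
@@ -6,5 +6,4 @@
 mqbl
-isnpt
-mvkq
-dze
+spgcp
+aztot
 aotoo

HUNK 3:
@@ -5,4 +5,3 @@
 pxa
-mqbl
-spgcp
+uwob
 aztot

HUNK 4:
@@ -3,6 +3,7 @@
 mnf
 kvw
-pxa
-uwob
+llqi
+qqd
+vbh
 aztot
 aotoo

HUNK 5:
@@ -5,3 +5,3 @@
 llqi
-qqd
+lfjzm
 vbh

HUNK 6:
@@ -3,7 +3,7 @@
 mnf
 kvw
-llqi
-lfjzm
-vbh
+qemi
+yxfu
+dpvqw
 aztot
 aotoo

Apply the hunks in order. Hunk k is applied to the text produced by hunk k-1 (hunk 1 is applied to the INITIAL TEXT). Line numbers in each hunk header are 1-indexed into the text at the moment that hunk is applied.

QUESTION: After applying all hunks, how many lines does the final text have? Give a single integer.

Hunk 1: at line 5 remove [lbrej] add [mqbl] -> 10 lines: svv dop mnf kvw pxa mqbl isnpt mvkq dze aotoo
Hunk 2: at line 6 remove [isnpt,mvkq,dze] add [spgcp,aztot] -> 9 lines: svv dop mnf kvw pxa mqbl spgcp aztot aotoo
Hunk 3: at line 5 remove [mqbl,spgcp] add [uwob] -> 8 lines: svv dop mnf kvw pxa uwob aztot aotoo
Hunk 4: at line 3 remove [pxa,uwob] add [llqi,qqd,vbh] -> 9 lines: svv dop mnf kvw llqi qqd vbh aztot aotoo
Hunk 5: at line 5 remove [qqd] add [lfjzm] -> 9 lines: svv dop mnf kvw llqi lfjzm vbh aztot aotoo
Hunk 6: at line 3 remove [llqi,lfjzm,vbh] add [qemi,yxfu,dpvqw] -> 9 lines: svv dop mnf kvw qemi yxfu dpvqw aztot aotoo
Final line count: 9

Answer: 9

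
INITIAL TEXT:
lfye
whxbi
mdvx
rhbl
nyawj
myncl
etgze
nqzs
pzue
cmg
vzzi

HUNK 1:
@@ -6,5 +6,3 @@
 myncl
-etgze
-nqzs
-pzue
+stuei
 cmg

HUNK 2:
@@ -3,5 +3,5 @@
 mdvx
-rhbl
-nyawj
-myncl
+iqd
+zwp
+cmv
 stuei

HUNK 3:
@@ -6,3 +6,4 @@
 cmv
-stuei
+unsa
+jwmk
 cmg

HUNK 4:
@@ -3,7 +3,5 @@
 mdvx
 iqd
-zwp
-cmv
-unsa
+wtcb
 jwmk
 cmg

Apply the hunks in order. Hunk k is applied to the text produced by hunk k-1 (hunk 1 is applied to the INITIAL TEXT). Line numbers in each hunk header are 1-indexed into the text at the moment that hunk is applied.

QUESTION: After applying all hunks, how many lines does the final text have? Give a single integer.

Answer: 8

Derivation:
Hunk 1: at line 6 remove [etgze,nqzs,pzue] add [stuei] -> 9 lines: lfye whxbi mdvx rhbl nyawj myncl stuei cmg vzzi
Hunk 2: at line 3 remove [rhbl,nyawj,myncl] add [iqd,zwp,cmv] -> 9 lines: lfye whxbi mdvx iqd zwp cmv stuei cmg vzzi
Hunk 3: at line 6 remove [stuei] add [unsa,jwmk] -> 10 lines: lfye whxbi mdvx iqd zwp cmv unsa jwmk cmg vzzi
Hunk 4: at line 3 remove [zwp,cmv,unsa] add [wtcb] -> 8 lines: lfye whxbi mdvx iqd wtcb jwmk cmg vzzi
Final line count: 8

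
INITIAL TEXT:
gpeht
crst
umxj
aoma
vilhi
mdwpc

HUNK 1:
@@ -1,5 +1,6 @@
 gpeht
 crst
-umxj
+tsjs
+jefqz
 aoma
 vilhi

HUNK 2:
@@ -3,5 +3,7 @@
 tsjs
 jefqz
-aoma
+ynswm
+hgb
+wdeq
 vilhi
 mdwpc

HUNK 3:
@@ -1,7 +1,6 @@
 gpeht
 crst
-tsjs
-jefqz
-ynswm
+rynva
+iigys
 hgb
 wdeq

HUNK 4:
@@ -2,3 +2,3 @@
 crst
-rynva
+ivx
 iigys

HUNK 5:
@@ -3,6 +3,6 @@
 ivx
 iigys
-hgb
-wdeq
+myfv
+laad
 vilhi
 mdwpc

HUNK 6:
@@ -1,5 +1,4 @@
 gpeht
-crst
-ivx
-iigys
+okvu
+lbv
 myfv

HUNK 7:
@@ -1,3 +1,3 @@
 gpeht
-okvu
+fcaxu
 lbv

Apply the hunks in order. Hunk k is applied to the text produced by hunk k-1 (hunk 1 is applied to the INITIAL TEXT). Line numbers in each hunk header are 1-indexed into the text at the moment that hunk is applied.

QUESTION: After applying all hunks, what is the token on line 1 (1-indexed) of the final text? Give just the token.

Answer: gpeht

Derivation:
Hunk 1: at line 1 remove [umxj] add [tsjs,jefqz] -> 7 lines: gpeht crst tsjs jefqz aoma vilhi mdwpc
Hunk 2: at line 3 remove [aoma] add [ynswm,hgb,wdeq] -> 9 lines: gpeht crst tsjs jefqz ynswm hgb wdeq vilhi mdwpc
Hunk 3: at line 1 remove [tsjs,jefqz,ynswm] add [rynva,iigys] -> 8 lines: gpeht crst rynva iigys hgb wdeq vilhi mdwpc
Hunk 4: at line 2 remove [rynva] add [ivx] -> 8 lines: gpeht crst ivx iigys hgb wdeq vilhi mdwpc
Hunk 5: at line 3 remove [hgb,wdeq] add [myfv,laad] -> 8 lines: gpeht crst ivx iigys myfv laad vilhi mdwpc
Hunk 6: at line 1 remove [crst,ivx,iigys] add [okvu,lbv] -> 7 lines: gpeht okvu lbv myfv laad vilhi mdwpc
Hunk 7: at line 1 remove [okvu] add [fcaxu] -> 7 lines: gpeht fcaxu lbv myfv laad vilhi mdwpc
Final line 1: gpeht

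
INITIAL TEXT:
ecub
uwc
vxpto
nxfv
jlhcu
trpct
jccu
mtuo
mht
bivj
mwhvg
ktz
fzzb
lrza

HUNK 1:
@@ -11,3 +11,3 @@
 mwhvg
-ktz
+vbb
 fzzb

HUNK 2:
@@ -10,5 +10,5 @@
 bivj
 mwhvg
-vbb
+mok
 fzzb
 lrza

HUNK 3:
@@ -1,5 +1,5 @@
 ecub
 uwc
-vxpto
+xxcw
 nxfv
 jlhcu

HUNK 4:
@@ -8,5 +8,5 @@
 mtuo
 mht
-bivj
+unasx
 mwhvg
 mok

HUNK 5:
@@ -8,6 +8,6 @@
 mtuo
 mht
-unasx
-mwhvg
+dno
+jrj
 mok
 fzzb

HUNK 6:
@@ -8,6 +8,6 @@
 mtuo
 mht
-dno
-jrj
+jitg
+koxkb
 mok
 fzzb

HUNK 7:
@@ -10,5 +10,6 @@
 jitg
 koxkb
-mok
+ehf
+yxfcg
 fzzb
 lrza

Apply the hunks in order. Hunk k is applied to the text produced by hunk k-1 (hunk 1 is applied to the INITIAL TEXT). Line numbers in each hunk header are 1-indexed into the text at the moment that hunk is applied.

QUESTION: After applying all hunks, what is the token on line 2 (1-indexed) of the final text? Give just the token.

Answer: uwc

Derivation:
Hunk 1: at line 11 remove [ktz] add [vbb] -> 14 lines: ecub uwc vxpto nxfv jlhcu trpct jccu mtuo mht bivj mwhvg vbb fzzb lrza
Hunk 2: at line 10 remove [vbb] add [mok] -> 14 lines: ecub uwc vxpto nxfv jlhcu trpct jccu mtuo mht bivj mwhvg mok fzzb lrza
Hunk 3: at line 1 remove [vxpto] add [xxcw] -> 14 lines: ecub uwc xxcw nxfv jlhcu trpct jccu mtuo mht bivj mwhvg mok fzzb lrza
Hunk 4: at line 8 remove [bivj] add [unasx] -> 14 lines: ecub uwc xxcw nxfv jlhcu trpct jccu mtuo mht unasx mwhvg mok fzzb lrza
Hunk 5: at line 8 remove [unasx,mwhvg] add [dno,jrj] -> 14 lines: ecub uwc xxcw nxfv jlhcu trpct jccu mtuo mht dno jrj mok fzzb lrza
Hunk 6: at line 8 remove [dno,jrj] add [jitg,koxkb] -> 14 lines: ecub uwc xxcw nxfv jlhcu trpct jccu mtuo mht jitg koxkb mok fzzb lrza
Hunk 7: at line 10 remove [mok] add [ehf,yxfcg] -> 15 lines: ecub uwc xxcw nxfv jlhcu trpct jccu mtuo mht jitg koxkb ehf yxfcg fzzb lrza
Final line 2: uwc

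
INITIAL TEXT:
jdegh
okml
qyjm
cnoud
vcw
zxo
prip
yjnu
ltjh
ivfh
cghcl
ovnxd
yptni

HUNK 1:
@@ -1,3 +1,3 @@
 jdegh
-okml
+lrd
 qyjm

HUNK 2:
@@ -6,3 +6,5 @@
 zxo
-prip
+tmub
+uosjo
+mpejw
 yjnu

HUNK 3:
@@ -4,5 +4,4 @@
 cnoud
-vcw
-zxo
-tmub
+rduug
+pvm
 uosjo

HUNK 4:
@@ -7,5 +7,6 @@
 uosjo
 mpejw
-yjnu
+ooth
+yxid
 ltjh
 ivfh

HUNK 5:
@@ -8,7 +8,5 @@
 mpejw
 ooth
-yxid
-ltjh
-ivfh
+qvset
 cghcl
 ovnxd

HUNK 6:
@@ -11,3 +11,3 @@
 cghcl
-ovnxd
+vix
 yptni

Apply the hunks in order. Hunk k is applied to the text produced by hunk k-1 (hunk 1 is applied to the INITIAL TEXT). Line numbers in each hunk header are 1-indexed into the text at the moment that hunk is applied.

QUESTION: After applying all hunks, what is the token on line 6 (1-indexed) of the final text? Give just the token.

Hunk 1: at line 1 remove [okml] add [lrd] -> 13 lines: jdegh lrd qyjm cnoud vcw zxo prip yjnu ltjh ivfh cghcl ovnxd yptni
Hunk 2: at line 6 remove [prip] add [tmub,uosjo,mpejw] -> 15 lines: jdegh lrd qyjm cnoud vcw zxo tmub uosjo mpejw yjnu ltjh ivfh cghcl ovnxd yptni
Hunk 3: at line 4 remove [vcw,zxo,tmub] add [rduug,pvm] -> 14 lines: jdegh lrd qyjm cnoud rduug pvm uosjo mpejw yjnu ltjh ivfh cghcl ovnxd yptni
Hunk 4: at line 7 remove [yjnu] add [ooth,yxid] -> 15 lines: jdegh lrd qyjm cnoud rduug pvm uosjo mpejw ooth yxid ltjh ivfh cghcl ovnxd yptni
Hunk 5: at line 8 remove [yxid,ltjh,ivfh] add [qvset] -> 13 lines: jdegh lrd qyjm cnoud rduug pvm uosjo mpejw ooth qvset cghcl ovnxd yptni
Hunk 6: at line 11 remove [ovnxd] add [vix] -> 13 lines: jdegh lrd qyjm cnoud rduug pvm uosjo mpejw ooth qvset cghcl vix yptni
Final line 6: pvm

Answer: pvm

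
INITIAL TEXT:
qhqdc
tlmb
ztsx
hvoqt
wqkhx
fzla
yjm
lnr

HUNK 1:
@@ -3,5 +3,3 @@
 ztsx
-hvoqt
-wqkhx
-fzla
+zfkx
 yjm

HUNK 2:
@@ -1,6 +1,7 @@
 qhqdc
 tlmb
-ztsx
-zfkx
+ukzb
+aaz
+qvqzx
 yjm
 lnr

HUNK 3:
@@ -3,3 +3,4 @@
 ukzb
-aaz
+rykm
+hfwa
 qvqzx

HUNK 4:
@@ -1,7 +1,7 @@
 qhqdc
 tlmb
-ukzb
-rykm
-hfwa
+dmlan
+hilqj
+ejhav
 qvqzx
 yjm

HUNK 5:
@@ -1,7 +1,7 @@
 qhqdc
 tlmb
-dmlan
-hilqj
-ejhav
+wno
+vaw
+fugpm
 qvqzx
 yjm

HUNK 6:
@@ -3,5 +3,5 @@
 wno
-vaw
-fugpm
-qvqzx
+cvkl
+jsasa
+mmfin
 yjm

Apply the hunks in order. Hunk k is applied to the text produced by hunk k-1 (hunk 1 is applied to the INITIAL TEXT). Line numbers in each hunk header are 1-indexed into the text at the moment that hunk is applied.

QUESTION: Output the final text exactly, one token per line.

Answer: qhqdc
tlmb
wno
cvkl
jsasa
mmfin
yjm
lnr

Derivation:
Hunk 1: at line 3 remove [hvoqt,wqkhx,fzla] add [zfkx] -> 6 lines: qhqdc tlmb ztsx zfkx yjm lnr
Hunk 2: at line 1 remove [ztsx,zfkx] add [ukzb,aaz,qvqzx] -> 7 lines: qhqdc tlmb ukzb aaz qvqzx yjm lnr
Hunk 3: at line 3 remove [aaz] add [rykm,hfwa] -> 8 lines: qhqdc tlmb ukzb rykm hfwa qvqzx yjm lnr
Hunk 4: at line 1 remove [ukzb,rykm,hfwa] add [dmlan,hilqj,ejhav] -> 8 lines: qhqdc tlmb dmlan hilqj ejhav qvqzx yjm lnr
Hunk 5: at line 1 remove [dmlan,hilqj,ejhav] add [wno,vaw,fugpm] -> 8 lines: qhqdc tlmb wno vaw fugpm qvqzx yjm lnr
Hunk 6: at line 3 remove [vaw,fugpm,qvqzx] add [cvkl,jsasa,mmfin] -> 8 lines: qhqdc tlmb wno cvkl jsasa mmfin yjm lnr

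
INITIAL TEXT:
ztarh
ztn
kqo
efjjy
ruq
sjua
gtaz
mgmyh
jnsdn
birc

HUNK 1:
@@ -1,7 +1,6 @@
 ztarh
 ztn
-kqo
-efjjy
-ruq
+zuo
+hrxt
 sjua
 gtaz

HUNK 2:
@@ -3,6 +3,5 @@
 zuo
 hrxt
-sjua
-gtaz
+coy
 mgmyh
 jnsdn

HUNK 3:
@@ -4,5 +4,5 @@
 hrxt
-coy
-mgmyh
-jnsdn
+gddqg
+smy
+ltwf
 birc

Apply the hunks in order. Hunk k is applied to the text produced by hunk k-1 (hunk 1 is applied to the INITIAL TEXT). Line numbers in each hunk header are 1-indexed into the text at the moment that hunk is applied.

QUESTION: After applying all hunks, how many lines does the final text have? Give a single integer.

Answer: 8

Derivation:
Hunk 1: at line 1 remove [kqo,efjjy,ruq] add [zuo,hrxt] -> 9 lines: ztarh ztn zuo hrxt sjua gtaz mgmyh jnsdn birc
Hunk 2: at line 3 remove [sjua,gtaz] add [coy] -> 8 lines: ztarh ztn zuo hrxt coy mgmyh jnsdn birc
Hunk 3: at line 4 remove [coy,mgmyh,jnsdn] add [gddqg,smy,ltwf] -> 8 lines: ztarh ztn zuo hrxt gddqg smy ltwf birc
Final line count: 8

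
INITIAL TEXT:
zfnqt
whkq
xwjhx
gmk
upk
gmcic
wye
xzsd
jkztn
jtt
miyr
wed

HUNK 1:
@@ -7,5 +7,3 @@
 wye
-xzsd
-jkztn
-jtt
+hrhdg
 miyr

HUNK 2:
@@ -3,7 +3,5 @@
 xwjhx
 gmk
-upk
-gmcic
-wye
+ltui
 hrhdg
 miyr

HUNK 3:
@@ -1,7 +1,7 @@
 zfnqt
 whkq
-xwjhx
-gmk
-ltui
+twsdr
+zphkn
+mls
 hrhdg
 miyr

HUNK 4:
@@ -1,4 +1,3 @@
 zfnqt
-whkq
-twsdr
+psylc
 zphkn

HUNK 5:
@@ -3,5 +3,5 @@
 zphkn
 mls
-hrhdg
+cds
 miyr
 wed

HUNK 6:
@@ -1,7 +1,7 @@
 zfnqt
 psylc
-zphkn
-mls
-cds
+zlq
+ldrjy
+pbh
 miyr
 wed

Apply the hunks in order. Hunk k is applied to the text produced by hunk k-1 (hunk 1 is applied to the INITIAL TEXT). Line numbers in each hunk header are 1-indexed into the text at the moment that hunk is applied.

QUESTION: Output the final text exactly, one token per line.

Hunk 1: at line 7 remove [xzsd,jkztn,jtt] add [hrhdg] -> 10 lines: zfnqt whkq xwjhx gmk upk gmcic wye hrhdg miyr wed
Hunk 2: at line 3 remove [upk,gmcic,wye] add [ltui] -> 8 lines: zfnqt whkq xwjhx gmk ltui hrhdg miyr wed
Hunk 3: at line 1 remove [xwjhx,gmk,ltui] add [twsdr,zphkn,mls] -> 8 lines: zfnqt whkq twsdr zphkn mls hrhdg miyr wed
Hunk 4: at line 1 remove [whkq,twsdr] add [psylc] -> 7 lines: zfnqt psylc zphkn mls hrhdg miyr wed
Hunk 5: at line 3 remove [hrhdg] add [cds] -> 7 lines: zfnqt psylc zphkn mls cds miyr wed
Hunk 6: at line 1 remove [zphkn,mls,cds] add [zlq,ldrjy,pbh] -> 7 lines: zfnqt psylc zlq ldrjy pbh miyr wed

Answer: zfnqt
psylc
zlq
ldrjy
pbh
miyr
wed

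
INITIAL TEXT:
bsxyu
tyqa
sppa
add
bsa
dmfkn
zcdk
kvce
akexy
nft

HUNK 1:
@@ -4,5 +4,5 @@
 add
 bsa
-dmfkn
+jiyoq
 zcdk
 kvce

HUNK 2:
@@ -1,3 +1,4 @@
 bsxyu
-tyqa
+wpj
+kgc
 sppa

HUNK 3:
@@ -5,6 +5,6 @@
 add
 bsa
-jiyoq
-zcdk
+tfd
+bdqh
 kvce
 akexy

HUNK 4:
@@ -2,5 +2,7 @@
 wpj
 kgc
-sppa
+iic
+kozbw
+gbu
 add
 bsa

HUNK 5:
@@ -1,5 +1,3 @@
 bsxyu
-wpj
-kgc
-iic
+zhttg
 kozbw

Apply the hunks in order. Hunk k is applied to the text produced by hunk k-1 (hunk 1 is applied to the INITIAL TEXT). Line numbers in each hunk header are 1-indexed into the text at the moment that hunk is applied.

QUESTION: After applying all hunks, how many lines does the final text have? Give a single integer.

Answer: 11

Derivation:
Hunk 1: at line 4 remove [dmfkn] add [jiyoq] -> 10 lines: bsxyu tyqa sppa add bsa jiyoq zcdk kvce akexy nft
Hunk 2: at line 1 remove [tyqa] add [wpj,kgc] -> 11 lines: bsxyu wpj kgc sppa add bsa jiyoq zcdk kvce akexy nft
Hunk 3: at line 5 remove [jiyoq,zcdk] add [tfd,bdqh] -> 11 lines: bsxyu wpj kgc sppa add bsa tfd bdqh kvce akexy nft
Hunk 4: at line 2 remove [sppa] add [iic,kozbw,gbu] -> 13 lines: bsxyu wpj kgc iic kozbw gbu add bsa tfd bdqh kvce akexy nft
Hunk 5: at line 1 remove [wpj,kgc,iic] add [zhttg] -> 11 lines: bsxyu zhttg kozbw gbu add bsa tfd bdqh kvce akexy nft
Final line count: 11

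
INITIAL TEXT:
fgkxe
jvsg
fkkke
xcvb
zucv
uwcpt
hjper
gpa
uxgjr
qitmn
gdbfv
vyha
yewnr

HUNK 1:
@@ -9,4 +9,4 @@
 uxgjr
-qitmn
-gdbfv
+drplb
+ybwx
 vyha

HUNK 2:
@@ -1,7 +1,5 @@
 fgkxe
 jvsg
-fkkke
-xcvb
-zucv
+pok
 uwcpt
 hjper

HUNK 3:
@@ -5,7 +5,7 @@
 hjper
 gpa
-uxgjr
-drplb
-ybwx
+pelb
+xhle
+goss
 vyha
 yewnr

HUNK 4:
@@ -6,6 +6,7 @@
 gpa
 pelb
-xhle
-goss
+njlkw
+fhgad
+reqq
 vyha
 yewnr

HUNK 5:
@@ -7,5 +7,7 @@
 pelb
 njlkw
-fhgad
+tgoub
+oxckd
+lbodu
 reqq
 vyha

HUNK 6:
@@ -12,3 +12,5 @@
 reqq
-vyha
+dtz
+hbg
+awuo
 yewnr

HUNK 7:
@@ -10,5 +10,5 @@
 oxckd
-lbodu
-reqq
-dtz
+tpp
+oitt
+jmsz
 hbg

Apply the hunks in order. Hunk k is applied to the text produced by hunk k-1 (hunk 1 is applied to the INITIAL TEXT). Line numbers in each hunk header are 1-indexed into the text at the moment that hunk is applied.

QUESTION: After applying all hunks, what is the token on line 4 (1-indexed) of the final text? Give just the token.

Hunk 1: at line 9 remove [qitmn,gdbfv] add [drplb,ybwx] -> 13 lines: fgkxe jvsg fkkke xcvb zucv uwcpt hjper gpa uxgjr drplb ybwx vyha yewnr
Hunk 2: at line 1 remove [fkkke,xcvb,zucv] add [pok] -> 11 lines: fgkxe jvsg pok uwcpt hjper gpa uxgjr drplb ybwx vyha yewnr
Hunk 3: at line 5 remove [uxgjr,drplb,ybwx] add [pelb,xhle,goss] -> 11 lines: fgkxe jvsg pok uwcpt hjper gpa pelb xhle goss vyha yewnr
Hunk 4: at line 6 remove [xhle,goss] add [njlkw,fhgad,reqq] -> 12 lines: fgkxe jvsg pok uwcpt hjper gpa pelb njlkw fhgad reqq vyha yewnr
Hunk 5: at line 7 remove [fhgad] add [tgoub,oxckd,lbodu] -> 14 lines: fgkxe jvsg pok uwcpt hjper gpa pelb njlkw tgoub oxckd lbodu reqq vyha yewnr
Hunk 6: at line 12 remove [vyha] add [dtz,hbg,awuo] -> 16 lines: fgkxe jvsg pok uwcpt hjper gpa pelb njlkw tgoub oxckd lbodu reqq dtz hbg awuo yewnr
Hunk 7: at line 10 remove [lbodu,reqq,dtz] add [tpp,oitt,jmsz] -> 16 lines: fgkxe jvsg pok uwcpt hjper gpa pelb njlkw tgoub oxckd tpp oitt jmsz hbg awuo yewnr
Final line 4: uwcpt

Answer: uwcpt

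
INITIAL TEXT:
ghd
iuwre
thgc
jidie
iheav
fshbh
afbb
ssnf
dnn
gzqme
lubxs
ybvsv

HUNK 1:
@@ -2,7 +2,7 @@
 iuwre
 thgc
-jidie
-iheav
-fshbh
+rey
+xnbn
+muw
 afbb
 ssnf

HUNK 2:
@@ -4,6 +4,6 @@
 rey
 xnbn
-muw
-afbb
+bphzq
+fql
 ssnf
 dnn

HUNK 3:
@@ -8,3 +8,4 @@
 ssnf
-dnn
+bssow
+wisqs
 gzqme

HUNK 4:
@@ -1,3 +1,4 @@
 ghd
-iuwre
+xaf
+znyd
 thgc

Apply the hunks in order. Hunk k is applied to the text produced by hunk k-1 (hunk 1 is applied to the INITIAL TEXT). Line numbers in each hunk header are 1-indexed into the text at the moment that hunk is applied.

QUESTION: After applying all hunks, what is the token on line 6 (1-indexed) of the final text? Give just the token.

Hunk 1: at line 2 remove [jidie,iheav,fshbh] add [rey,xnbn,muw] -> 12 lines: ghd iuwre thgc rey xnbn muw afbb ssnf dnn gzqme lubxs ybvsv
Hunk 2: at line 4 remove [muw,afbb] add [bphzq,fql] -> 12 lines: ghd iuwre thgc rey xnbn bphzq fql ssnf dnn gzqme lubxs ybvsv
Hunk 3: at line 8 remove [dnn] add [bssow,wisqs] -> 13 lines: ghd iuwre thgc rey xnbn bphzq fql ssnf bssow wisqs gzqme lubxs ybvsv
Hunk 4: at line 1 remove [iuwre] add [xaf,znyd] -> 14 lines: ghd xaf znyd thgc rey xnbn bphzq fql ssnf bssow wisqs gzqme lubxs ybvsv
Final line 6: xnbn

Answer: xnbn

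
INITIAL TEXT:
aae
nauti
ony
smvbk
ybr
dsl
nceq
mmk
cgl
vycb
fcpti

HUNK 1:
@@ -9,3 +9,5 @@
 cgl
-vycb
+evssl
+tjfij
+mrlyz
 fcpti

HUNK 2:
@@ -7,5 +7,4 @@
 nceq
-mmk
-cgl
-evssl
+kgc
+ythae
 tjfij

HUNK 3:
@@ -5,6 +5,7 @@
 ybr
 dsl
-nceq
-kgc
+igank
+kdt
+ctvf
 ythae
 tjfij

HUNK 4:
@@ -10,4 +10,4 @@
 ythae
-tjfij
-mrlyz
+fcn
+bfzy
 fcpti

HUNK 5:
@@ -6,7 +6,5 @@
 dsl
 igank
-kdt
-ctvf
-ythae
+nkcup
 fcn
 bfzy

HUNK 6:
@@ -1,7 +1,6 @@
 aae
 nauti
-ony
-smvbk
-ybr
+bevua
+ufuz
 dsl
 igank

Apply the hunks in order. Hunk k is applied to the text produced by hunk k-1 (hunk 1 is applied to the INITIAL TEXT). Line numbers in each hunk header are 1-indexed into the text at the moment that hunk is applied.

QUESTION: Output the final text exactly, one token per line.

Hunk 1: at line 9 remove [vycb] add [evssl,tjfij,mrlyz] -> 13 lines: aae nauti ony smvbk ybr dsl nceq mmk cgl evssl tjfij mrlyz fcpti
Hunk 2: at line 7 remove [mmk,cgl,evssl] add [kgc,ythae] -> 12 lines: aae nauti ony smvbk ybr dsl nceq kgc ythae tjfij mrlyz fcpti
Hunk 3: at line 5 remove [nceq,kgc] add [igank,kdt,ctvf] -> 13 lines: aae nauti ony smvbk ybr dsl igank kdt ctvf ythae tjfij mrlyz fcpti
Hunk 4: at line 10 remove [tjfij,mrlyz] add [fcn,bfzy] -> 13 lines: aae nauti ony smvbk ybr dsl igank kdt ctvf ythae fcn bfzy fcpti
Hunk 5: at line 6 remove [kdt,ctvf,ythae] add [nkcup] -> 11 lines: aae nauti ony smvbk ybr dsl igank nkcup fcn bfzy fcpti
Hunk 6: at line 1 remove [ony,smvbk,ybr] add [bevua,ufuz] -> 10 lines: aae nauti bevua ufuz dsl igank nkcup fcn bfzy fcpti

Answer: aae
nauti
bevua
ufuz
dsl
igank
nkcup
fcn
bfzy
fcpti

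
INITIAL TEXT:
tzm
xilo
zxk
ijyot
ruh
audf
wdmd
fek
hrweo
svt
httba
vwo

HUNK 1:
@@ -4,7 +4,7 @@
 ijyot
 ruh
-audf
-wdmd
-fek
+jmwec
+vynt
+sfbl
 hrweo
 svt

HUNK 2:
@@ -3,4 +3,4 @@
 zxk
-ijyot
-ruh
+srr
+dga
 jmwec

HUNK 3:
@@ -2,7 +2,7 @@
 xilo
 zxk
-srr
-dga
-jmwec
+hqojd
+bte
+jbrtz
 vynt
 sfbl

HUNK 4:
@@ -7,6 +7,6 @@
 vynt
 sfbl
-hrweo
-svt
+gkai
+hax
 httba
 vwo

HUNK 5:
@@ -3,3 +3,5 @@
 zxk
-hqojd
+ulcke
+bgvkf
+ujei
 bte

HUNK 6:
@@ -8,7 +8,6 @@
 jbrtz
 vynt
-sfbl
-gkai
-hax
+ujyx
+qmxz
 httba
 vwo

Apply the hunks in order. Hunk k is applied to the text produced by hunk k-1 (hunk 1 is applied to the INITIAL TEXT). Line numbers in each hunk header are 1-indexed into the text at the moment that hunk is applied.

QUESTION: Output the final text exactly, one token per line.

Hunk 1: at line 4 remove [audf,wdmd,fek] add [jmwec,vynt,sfbl] -> 12 lines: tzm xilo zxk ijyot ruh jmwec vynt sfbl hrweo svt httba vwo
Hunk 2: at line 3 remove [ijyot,ruh] add [srr,dga] -> 12 lines: tzm xilo zxk srr dga jmwec vynt sfbl hrweo svt httba vwo
Hunk 3: at line 2 remove [srr,dga,jmwec] add [hqojd,bte,jbrtz] -> 12 lines: tzm xilo zxk hqojd bte jbrtz vynt sfbl hrweo svt httba vwo
Hunk 4: at line 7 remove [hrweo,svt] add [gkai,hax] -> 12 lines: tzm xilo zxk hqojd bte jbrtz vynt sfbl gkai hax httba vwo
Hunk 5: at line 3 remove [hqojd] add [ulcke,bgvkf,ujei] -> 14 lines: tzm xilo zxk ulcke bgvkf ujei bte jbrtz vynt sfbl gkai hax httba vwo
Hunk 6: at line 8 remove [sfbl,gkai,hax] add [ujyx,qmxz] -> 13 lines: tzm xilo zxk ulcke bgvkf ujei bte jbrtz vynt ujyx qmxz httba vwo

Answer: tzm
xilo
zxk
ulcke
bgvkf
ujei
bte
jbrtz
vynt
ujyx
qmxz
httba
vwo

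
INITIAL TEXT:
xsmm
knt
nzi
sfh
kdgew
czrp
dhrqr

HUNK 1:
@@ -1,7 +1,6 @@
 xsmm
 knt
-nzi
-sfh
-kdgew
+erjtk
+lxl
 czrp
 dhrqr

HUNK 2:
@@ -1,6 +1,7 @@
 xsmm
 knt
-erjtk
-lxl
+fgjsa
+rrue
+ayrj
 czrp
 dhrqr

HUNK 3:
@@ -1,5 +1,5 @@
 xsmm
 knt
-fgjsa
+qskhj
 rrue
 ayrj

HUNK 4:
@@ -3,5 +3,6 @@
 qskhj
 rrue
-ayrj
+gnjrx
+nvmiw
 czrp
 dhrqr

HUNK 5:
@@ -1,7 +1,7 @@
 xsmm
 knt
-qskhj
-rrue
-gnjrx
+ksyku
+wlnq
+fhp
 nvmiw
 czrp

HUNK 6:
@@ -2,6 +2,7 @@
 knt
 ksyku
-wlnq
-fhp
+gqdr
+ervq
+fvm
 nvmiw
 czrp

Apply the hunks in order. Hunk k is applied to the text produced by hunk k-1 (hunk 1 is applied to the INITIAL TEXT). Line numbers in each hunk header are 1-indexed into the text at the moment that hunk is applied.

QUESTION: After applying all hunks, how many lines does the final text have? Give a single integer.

Answer: 9

Derivation:
Hunk 1: at line 1 remove [nzi,sfh,kdgew] add [erjtk,lxl] -> 6 lines: xsmm knt erjtk lxl czrp dhrqr
Hunk 2: at line 1 remove [erjtk,lxl] add [fgjsa,rrue,ayrj] -> 7 lines: xsmm knt fgjsa rrue ayrj czrp dhrqr
Hunk 3: at line 1 remove [fgjsa] add [qskhj] -> 7 lines: xsmm knt qskhj rrue ayrj czrp dhrqr
Hunk 4: at line 3 remove [ayrj] add [gnjrx,nvmiw] -> 8 lines: xsmm knt qskhj rrue gnjrx nvmiw czrp dhrqr
Hunk 5: at line 1 remove [qskhj,rrue,gnjrx] add [ksyku,wlnq,fhp] -> 8 lines: xsmm knt ksyku wlnq fhp nvmiw czrp dhrqr
Hunk 6: at line 2 remove [wlnq,fhp] add [gqdr,ervq,fvm] -> 9 lines: xsmm knt ksyku gqdr ervq fvm nvmiw czrp dhrqr
Final line count: 9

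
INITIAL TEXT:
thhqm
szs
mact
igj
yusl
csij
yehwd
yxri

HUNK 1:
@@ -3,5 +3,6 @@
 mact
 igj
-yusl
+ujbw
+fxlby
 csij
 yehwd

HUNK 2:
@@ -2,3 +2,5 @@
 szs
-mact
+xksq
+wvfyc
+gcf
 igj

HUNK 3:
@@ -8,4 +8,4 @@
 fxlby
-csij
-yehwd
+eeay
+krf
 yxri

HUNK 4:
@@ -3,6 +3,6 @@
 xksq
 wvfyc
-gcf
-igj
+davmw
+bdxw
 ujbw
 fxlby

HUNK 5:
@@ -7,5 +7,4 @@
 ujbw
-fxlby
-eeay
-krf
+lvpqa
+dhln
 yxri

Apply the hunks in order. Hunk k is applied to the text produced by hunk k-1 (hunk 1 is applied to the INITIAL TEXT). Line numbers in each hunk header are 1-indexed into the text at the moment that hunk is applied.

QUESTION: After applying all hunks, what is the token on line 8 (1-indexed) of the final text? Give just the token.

Answer: lvpqa

Derivation:
Hunk 1: at line 3 remove [yusl] add [ujbw,fxlby] -> 9 lines: thhqm szs mact igj ujbw fxlby csij yehwd yxri
Hunk 2: at line 2 remove [mact] add [xksq,wvfyc,gcf] -> 11 lines: thhqm szs xksq wvfyc gcf igj ujbw fxlby csij yehwd yxri
Hunk 3: at line 8 remove [csij,yehwd] add [eeay,krf] -> 11 lines: thhqm szs xksq wvfyc gcf igj ujbw fxlby eeay krf yxri
Hunk 4: at line 3 remove [gcf,igj] add [davmw,bdxw] -> 11 lines: thhqm szs xksq wvfyc davmw bdxw ujbw fxlby eeay krf yxri
Hunk 5: at line 7 remove [fxlby,eeay,krf] add [lvpqa,dhln] -> 10 lines: thhqm szs xksq wvfyc davmw bdxw ujbw lvpqa dhln yxri
Final line 8: lvpqa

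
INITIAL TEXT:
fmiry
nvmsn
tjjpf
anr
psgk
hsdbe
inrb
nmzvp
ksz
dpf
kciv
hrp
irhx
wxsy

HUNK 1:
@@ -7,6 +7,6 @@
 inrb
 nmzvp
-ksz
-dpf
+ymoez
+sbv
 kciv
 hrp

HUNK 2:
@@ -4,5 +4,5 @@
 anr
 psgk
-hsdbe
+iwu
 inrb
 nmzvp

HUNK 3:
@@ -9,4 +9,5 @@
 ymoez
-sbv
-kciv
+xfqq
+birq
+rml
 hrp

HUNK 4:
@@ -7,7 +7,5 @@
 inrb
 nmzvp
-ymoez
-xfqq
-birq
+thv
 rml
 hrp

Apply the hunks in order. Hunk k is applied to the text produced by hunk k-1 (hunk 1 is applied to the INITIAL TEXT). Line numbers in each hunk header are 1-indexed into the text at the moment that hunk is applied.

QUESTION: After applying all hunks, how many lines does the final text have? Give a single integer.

Hunk 1: at line 7 remove [ksz,dpf] add [ymoez,sbv] -> 14 lines: fmiry nvmsn tjjpf anr psgk hsdbe inrb nmzvp ymoez sbv kciv hrp irhx wxsy
Hunk 2: at line 4 remove [hsdbe] add [iwu] -> 14 lines: fmiry nvmsn tjjpf anr psgk iwu inrb nmzvp ymoez sbv kciv hrp irhx wxsy
Hunk 3: at line 9 remove [sbv,kciv] add [xfqq,birq,rml] -> 15 lines: fmiry nvmsn tjjpf anr psgk iwu inrb nmzvp ymoez xfqq birq rml hrp irhx wxsy
Hunk 4: at line 7 remove [ymoez,xfqq,birq] add [thv] -> 13 lines: fmiry nvmsn tjjpf anr psgk iwu inrb nmzvp thv rml hrp irhx wxsy
Final line count: 13

Answer: 13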